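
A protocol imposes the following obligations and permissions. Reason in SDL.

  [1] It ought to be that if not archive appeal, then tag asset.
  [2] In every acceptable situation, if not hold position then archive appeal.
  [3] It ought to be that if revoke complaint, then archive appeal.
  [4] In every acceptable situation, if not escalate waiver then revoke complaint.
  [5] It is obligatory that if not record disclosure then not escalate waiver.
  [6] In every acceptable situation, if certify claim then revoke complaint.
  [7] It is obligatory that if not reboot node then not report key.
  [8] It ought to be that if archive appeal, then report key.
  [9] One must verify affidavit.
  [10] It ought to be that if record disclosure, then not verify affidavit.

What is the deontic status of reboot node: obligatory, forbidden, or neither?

Premise 9 gives O(verify_affidavit).
The contrapositive of premise 10 (O(record_disclosure → ¬verify_affidavit)) is O(verify_affidavit → ¬record_disclosure), and O(verify_affidavit) is already established, so O(¬record_disclosure).
From O(¬record_disclosure) and premise 5, O(¬record_disclosure → ¬escalate_waiver), we obtain O(¬escalate_waiver).
Applying K to premise 4 (O(¬escalate_waiver → revoke_complaint)) and O(¬escalate_waiver) yields O(revoke_complaint).
Premise 3 is O(revoke_complaint → archive_appeal); since O(revoke_complaint), deontic closure gives O(archive_appeal).
From O(archive_appeal) and premise 8, O(archive_appeal → report_key), we obtain O(report_key).
Premise 7, O(¬reboot_node → ¬report_key), contraposes to O(report_key → reboot_node); with O(report_key) we get O(reboot_node).
Premises 1, 2, 6 do not contribute to this derivation.
Hence reboot_node is obligatory.

Obligatory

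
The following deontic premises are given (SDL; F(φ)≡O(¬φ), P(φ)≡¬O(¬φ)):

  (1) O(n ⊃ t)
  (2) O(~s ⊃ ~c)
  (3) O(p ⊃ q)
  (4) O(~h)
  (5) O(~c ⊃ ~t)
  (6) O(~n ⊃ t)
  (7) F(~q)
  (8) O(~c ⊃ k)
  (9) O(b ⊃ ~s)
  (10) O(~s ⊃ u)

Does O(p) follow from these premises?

Premise 3 is O(p ⊃ q); even if O(q) held, inferring O(p) would be affirming the consequent — invalid.
No other premise forces O(p). An ideal world satisfying every premise can still have p false, so O(p) is not derivable.

No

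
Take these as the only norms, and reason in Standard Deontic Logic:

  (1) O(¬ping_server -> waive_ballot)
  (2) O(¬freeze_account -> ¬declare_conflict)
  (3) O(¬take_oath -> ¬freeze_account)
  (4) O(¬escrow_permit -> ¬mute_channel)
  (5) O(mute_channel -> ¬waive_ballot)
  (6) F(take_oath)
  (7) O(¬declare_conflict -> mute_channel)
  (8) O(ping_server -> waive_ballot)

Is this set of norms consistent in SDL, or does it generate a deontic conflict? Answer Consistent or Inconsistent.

By case analysis on ¬ping_server: premise 1 gives O(¬ping_server -> waive_ballot) and premise 8 gives O(ping_server -> waive_ballot), so O(waive_ballot) either way.
Premise 5, O(mute_channel -> ¬waive_ballot), contraposes to O(waive_ballot -> ¬mute_channel); with O(waive_ballot) we get O(¬mute_channel).
Premise 7, O(¬declare_conflict -> mute_channel), contraposes to O(¬mute_channel -> declare_conflict); with O(¬mute_channel) we get O(declare_conflict).
Premise 2, O(¬freeze_account -> ¬declare_conflict), contraposes to O(declare_conflict -> freeze_account); with O(declare_conflict) we get O(freeze_account).
Premise 3, O(¬take_oath -> ¬freeze_account), contraposes to O(freeze_account -> take_oath); with O(freeze_account) we get O(take_oath).
But premise 6, F(take_oath), means O(¬take_oath).
We now have both O(take_oath) and O(¬take_oath) — take_oath is simultaneously obligatory and forbidden, violating the D-axiom.

Inconsistent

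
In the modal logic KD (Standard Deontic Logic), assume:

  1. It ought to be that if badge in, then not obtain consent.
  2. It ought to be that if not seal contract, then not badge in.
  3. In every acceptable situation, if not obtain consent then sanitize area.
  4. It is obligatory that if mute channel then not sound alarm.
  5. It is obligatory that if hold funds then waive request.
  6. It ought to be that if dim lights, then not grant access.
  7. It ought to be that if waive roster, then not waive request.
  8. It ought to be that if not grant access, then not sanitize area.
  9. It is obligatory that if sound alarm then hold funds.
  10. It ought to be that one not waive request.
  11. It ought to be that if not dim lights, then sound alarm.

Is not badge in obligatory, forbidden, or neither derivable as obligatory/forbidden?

Premise 10 gives O(¬waive_request).
Premise 5, O(hold_funds → waive_request), contraposes to O(¬waive_request → ¬hold_funds); with O(¬waive_request) we get O(¬hold_funds).
Premise 9, O(sound_alarm → hold_funds), contraposes to O(¬hold_funds → ¬sound_alarm); with O(¬hold_funds) we get O(¬sound_alarm).
Premise 11, O(¬dim_lights → sound_alarm), contraposes to O(¬sound_alarm → dim_lights); with O(¬sound_alarm) we get O(dim_lights).
Premise 6 is O(dim_lights → ¬grant_access); since O(dim_lights), deontic closure gives O(¬grant_access).
From O(¬grant_access) and premise 8, O(¬grant_access → ¬sanitize_area), we obtain O(¬sanitize_area).
Premise 3, O(¬obtain_consent → sanitize_area), contraposes to O(¬sanitize_area → obtain_consent); with O(¬sanitize_area) we get O(obtain_consent).
Premise 1 is O(badge_in → ¬obtain_consent); contrapositively O(obtain_consent → ¬badge_in). Since O(obtain_consent) holds, K gives O(¬badge_in).
Premises 2, 4, 7 do not contribute to this derivation.
Hence ¬badge_in is obligatory.

Obligatory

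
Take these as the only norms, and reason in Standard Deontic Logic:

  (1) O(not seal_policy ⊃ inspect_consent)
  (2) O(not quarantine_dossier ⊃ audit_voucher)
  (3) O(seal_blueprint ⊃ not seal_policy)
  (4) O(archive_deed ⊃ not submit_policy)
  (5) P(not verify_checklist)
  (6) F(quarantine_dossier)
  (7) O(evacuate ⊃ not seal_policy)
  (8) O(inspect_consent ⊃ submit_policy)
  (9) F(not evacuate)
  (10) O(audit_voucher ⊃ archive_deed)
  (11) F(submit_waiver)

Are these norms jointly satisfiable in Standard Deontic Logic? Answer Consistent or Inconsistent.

F(not evacuate) at premise 9 means O(evacuate).
From O(evacuate) and premise 7, O(evacuate ⊃ not seal_policy), we obtain O(not seal_policy).
From O(not seal_policy) and premise 1, O(not seal_policy ⊃ inspect_consent), we obtain O(inspect_consent).
Premise 8 is O(inspect_consent ⊃ submit_policy); since O(inspect_consent), deontic closure gives O(submit_policy).
Premise 4 is O(archive_deed ⊃ not submit_policy); contrapositively O(submit_policy ⊃ not archive_deed). Since O(submit_policy) holds, K gives O(not archive_deed).
The contrapositive of premise 10 (O(audit_voucher ⊃ archive_deed)) is O(not archive_deed ⊃ not audit_voucher), and O(not archive_deed) is already established, so O(not audit_voucher).
Premise 2 is O(not quarantine_dossier ⊃ audit_voucher); contrapositively O(not audit_voucher ⊃ quarantine_dossier). Since O(not audit_voucher) holds, K gives O(quarantine_dossier).
However, F(quarantine_dossier) at premise 6 amounts to O(not quarantine_dossier).
We now have both O(quarantine_dossier) and O(not quarantine_dossier) — quarantine_dossier is simultaneously obligatory and forbidden, violating the D-axiom.

Inconsistent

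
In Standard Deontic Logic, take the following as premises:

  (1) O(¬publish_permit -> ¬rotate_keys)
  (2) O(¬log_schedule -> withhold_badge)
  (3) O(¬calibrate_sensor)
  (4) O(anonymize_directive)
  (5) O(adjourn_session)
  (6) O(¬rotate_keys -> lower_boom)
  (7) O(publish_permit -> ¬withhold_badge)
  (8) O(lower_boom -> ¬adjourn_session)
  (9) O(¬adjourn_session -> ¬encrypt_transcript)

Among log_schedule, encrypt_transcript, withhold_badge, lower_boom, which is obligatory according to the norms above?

log_schedule

Premise 5 gives O(adjourn_session).
Premise 8, O(lower_boom -> ¬adjourn_session), contraposes to O(adjourn_session -> ¬lower_boom); with O(adjourn_session) we get O(¬lower_boom).
Premise 6, O(¬rotate_keys -> lower_boom), contraposes to O(¬lower_boom -> rotate_keys); with O(¬lower_boom) we get O(rotate_keys).
The contrapositive of premise 1 (O(¬publish_permit -> ¬rotate_keys)) is O(rotate_keys -> publish_permit), and O(rotate_keys) is already established, so O(publish_permit).
From O(publish_permit) and premise 7, O(publish_permit -> ¬withhold_badge), we obtain O(¬withhold_badge).
Premise 2, O(¬log_schedule -> withhold_badge), contraposes to O(¬withhold_badge -> log_schedule); with O(¬withhold_badge) we get O(log_schedule).
So O(log_schedule) holds — log_schedule is obligatory. None of the other listed options is made obligatory by any chain of premises.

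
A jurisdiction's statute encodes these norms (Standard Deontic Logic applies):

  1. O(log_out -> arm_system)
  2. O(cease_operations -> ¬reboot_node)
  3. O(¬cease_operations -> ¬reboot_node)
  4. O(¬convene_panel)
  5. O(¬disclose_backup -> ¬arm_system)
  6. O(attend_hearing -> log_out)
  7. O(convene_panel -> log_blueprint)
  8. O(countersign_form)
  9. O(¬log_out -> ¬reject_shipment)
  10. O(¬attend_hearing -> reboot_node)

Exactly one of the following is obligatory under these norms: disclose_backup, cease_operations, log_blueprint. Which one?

Premises 3 and 2 are O(¬cease_operations -> ¬reboot_node) and O(cease_operations -> ¬reboot_node); every ideal world satisfies ¬cease_operations or cease_operations, so in either case ¬reboot_node holds — hence O(¬reboot_node).
Premise 10, O(¬attend_hearing -> reboot_node), contraposes to O(¬reboot_node -> attend_hearing); with O(¬reboot_node) we get O(attend_hearing).
With premise 6, O(attend_hearing -> log_out), the K-axiom yields O(log_out).
From O(log_out) and premise 1, O(log_out -> arm_system), we obtain O(arm_system).
The contrapositive of premise 5 (O(¬disclose_backup -> ¬arm_system)) is O(arm_system -> disclose_backup), and O(arm_system) is already established, so O(disclose_backup).
So O(disclose_backup) holds — disclose_backup is obligatory. None of the other listed options is made obligatory by any chain of premises.

disclose_backup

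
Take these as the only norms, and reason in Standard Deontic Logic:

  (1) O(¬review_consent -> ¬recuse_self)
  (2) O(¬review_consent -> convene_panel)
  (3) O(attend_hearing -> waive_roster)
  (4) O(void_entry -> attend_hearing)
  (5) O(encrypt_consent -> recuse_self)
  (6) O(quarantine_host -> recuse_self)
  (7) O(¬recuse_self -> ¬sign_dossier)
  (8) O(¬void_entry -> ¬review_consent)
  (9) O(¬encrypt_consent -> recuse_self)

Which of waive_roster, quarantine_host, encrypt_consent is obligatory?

waive_roster

By case analysis on encrypt_consent: premise 5 gives O(encrypt_consent -> recuse_self) and premise 9 gives O(¬encrypt_consent -> recuse_self), so O(recuse_self) either way.
Premise 1, O(¬review_consent -> ¬recuse_self), contraposes to O(recuse_self -> review_consent); with O(recuse_self) we get O(review_consent).
The contrapositive of premise 8 (O(¬void_entry -> ¬review_consent)) is O(review_consent -> void_entry), and O(review_consent) is already established, so O(void_entry).
From O(void_entry) and premise 4, O(void_entry -> attend_hearing), we obtain O(attend_hearing).
With premise 3, O(attend_hearing -> waive_roster), the K-axiom yields O(waive_roster).
So O(waive_roster) holds — waive_roster is obligatory. None of the other listed options is made obligatory by any chain of premises.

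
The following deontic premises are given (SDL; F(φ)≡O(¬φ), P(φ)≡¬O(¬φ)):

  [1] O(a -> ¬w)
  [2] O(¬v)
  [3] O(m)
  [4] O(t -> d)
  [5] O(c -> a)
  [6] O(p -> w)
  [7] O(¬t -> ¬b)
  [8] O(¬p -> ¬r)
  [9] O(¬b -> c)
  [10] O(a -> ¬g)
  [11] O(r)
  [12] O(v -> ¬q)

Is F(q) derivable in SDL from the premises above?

Premise 12 is O(v -> ¬q), but O(v) is not derivable from the premises, so it does not yield O(¬q).
No other premise forces O(¬q). An ideal world satisfying every premise can still have q true, so F(q) is not derivable.

No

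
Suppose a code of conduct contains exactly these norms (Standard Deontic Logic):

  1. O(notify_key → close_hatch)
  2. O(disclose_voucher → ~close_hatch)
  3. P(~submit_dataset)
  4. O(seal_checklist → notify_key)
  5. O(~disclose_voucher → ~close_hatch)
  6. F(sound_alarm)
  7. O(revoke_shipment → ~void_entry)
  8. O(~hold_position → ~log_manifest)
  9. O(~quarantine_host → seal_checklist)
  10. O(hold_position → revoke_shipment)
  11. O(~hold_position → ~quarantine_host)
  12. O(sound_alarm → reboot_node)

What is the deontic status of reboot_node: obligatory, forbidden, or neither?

Neither

Premise 12 is O(sound_alarm → reboot_node), but O(sound_alarm) is not derivable from the premises, so it does not yield O(reboot_node).
No premise or chain of K-axiom applications forces O(reboot_node), and none forces O(~reboot_node). So reboot_node is neither obligatory nor forbidden under these norms.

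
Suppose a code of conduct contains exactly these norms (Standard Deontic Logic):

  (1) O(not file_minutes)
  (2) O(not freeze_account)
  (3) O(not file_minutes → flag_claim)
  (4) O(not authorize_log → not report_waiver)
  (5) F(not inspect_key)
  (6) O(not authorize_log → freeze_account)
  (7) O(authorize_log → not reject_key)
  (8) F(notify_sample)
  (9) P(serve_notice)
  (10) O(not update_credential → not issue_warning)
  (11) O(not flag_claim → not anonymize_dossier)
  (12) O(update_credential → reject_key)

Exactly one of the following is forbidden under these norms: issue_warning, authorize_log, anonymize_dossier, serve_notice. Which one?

issue_warning

From premise 2 we have O(not freeze_account).
Premise 6 is O(not authorize_log → freeze_account); contrapositively O(not freeze_account → authorize_log). Since O(not freeze_account) holds, K gives O(authorize_log).
With premise 7, O(authorize_log → not reject_key), the K-axiom yields O(not reject_key).
Premise 12, O(update_credential → reject_key), contraposes to O(not reject_key → not update_credential); with O(not reject_key) we get O(not update_credential).
From O(not update_credential) and premise 10, O(not update_credential → not issue_warning), we obtain O(not issue_warning).
So O(not issue_warning) holds, i.e. issue_warning is forbidden. None of the other listed options is forbidden under the premises.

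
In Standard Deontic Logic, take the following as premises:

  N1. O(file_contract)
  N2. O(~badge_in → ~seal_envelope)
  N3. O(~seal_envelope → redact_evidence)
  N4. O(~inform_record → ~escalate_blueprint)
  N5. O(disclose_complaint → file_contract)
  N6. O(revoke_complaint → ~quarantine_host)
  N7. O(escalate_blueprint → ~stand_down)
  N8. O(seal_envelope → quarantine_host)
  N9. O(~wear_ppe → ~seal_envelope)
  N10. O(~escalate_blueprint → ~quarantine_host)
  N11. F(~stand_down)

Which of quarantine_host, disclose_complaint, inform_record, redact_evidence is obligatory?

Premise 11 is F(~stand_down), i.e. O(stand_down).
Premise 7 is O(escalate_blueprint → ~stand_down); contrapositively O(stand_down → ~escalate_blueprint). Since O(stand_down) holds, K gives O(~escalate_blueprint).
With premise 10, O(~escalate_blueprint → ~quarantine_host), the K-axiom yields O(~quarantine_host).
Premise 8 is O(seal_envelope → quarantine_host); contrapositively O(~quarantine_host → ~seal_envelope). Since O(~quarantine_host) holds, K gives O(~seal_envelope).
From O(~seal_envelope) and premise 3, O(~seal_envelope → redact_evidence), we obtain O(redact_evidence).
So O(redact_evidence) holds — redact_evidence is obligatory. None of the other listed options is made obligatory by any chain of premises.

redact_evidence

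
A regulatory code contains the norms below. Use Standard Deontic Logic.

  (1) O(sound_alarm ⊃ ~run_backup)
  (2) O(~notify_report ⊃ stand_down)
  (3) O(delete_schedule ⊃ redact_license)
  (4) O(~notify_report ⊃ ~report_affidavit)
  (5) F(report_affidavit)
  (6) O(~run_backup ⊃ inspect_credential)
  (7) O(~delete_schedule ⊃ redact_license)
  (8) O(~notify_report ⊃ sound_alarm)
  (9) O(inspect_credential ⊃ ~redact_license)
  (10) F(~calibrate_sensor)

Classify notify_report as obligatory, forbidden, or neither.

Obligatory

By case analysis on delete_schedule: premise 3 gives O(delete_schedule ⊃ redact_license) and premise 7 gives O(~delete_schedule ⊃ redact_license), so O(redact_license) either way.
Premise 9 is O(inspect_credential ⊃ ~redact_license); contrapositively O(redact_license ⊃ ~inspect_credential). Since O(redact_license) holds, K gives O(~inspect_credential).
The contrapositive of premise 6 (O(~run_backup ⊃ inspect_credential)) is O(~inspect_credential ⊃ run_backup), and O(~inspect_credential) is already established, so O(run_backup).
Premise 1 is O(sound_alarm ⊃ ~run_backup); contrapositively O(run_backup ⊃ ~sound_alarm). Since O(run_backup) holds, K gives O(~sound_alarm).
The contrapositive of premise 8 (O(~notify_report ⊃ sound_alarm)) is O(~sound_alarm ⊃ notify_report), and O(~sound_alarm) is already established, so O(notify_report).
Premises 2, 4, 5, 10 do not contribute to this derivation.
Hence notify_report is obligatory.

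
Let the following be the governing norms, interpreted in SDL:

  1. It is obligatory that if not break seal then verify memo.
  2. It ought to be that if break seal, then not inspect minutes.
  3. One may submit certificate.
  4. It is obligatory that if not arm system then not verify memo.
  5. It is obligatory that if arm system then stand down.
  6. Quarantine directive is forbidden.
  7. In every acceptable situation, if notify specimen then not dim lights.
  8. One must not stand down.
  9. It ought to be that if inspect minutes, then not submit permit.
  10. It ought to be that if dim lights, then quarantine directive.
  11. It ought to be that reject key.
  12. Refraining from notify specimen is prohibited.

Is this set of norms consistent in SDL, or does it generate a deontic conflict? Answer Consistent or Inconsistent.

Consistent

Premise 10 is O(dim_lights → quarantine_directive), but O(dim_lights) is not derivable from the premises, so it does not yield O(quarantine_directive).
So O(quarantine_directive) is not derivable, and the apparent clash with O(¬quarantine_directive) does not arise.
A world satisfying every obligation exists (e.g. arm_system=false, break_seal=true, dim_lights=false, inspect_minutes=false, notify_specimen=true, quarantine_directive=false, reject_key=true, stand_down=false, submit_certificate=false, submit_permit=false, verify_memo=false); no atom is both obligatory and forbidden, so the set is consistent.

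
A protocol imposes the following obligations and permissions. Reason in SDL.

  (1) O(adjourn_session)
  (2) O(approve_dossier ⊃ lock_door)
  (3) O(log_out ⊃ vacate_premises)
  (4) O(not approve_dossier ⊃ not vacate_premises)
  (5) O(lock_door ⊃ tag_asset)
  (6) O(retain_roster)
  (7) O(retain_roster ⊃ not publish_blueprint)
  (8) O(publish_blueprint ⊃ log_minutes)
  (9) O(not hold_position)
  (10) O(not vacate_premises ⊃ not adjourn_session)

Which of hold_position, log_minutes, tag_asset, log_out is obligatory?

tag_asset

From premise 1 we have O(adjourn_session).
The contrapositive of premise 10 (O(not vacate_premises ⊃ not adjourn_session)) is O(adjourn_session ⊃ vacate_premises), and O(adjourn_session) is already established, so O(vacate_premises).
The contrapositive of premise 4 (O(not approve_dossier ⊃ not vacate_premises)) is O(vacate_premises ⊃ approve_dossier), and O(vacate_premises) is already established, so O(approve_dossier).
Applying K to premise 2 (O(approve_dossier ⊃ lock_door)) and O(approve_dossier) yields O(lock_door).
Premise 5 is O(lock_door ⊃ tag_asset); since O(lock_door), deontic closure gives O(tag_asset).
So O(tag_asset) holds — tag_asset is obligatory. None of the other listed options is made obligatory by any chain of premises.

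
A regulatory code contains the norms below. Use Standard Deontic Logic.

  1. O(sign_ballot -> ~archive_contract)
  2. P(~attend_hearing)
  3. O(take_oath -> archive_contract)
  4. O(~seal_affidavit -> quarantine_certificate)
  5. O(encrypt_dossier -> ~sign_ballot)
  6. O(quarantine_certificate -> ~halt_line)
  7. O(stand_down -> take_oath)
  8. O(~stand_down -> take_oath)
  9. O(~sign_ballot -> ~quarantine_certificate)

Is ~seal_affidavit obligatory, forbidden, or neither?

Forbidden

Premises 7 and 8 are O(stand_down -> take_oath) and O(~stand_down -> take_oath); every ideal world satisfies stand_down or ~stand_down, so in either case take_oath holds — hence O(take_oath).
From O(take_oath) and premise 3, O(take_oath -> archive_contract), we obtain O(archive_contract).
The contrapositive of premise 1 (O(sign_ballot -> ~archive_contract)) is O(archive_contract -> ~sign_ballot), and O(archive_contract) is already established, so O(~sign_ballot).
With premise 9, O(~sign_ballot -> ~quarantine_certificate), the K-axiom yields O(~quarantine_certificate).
The contrapositive of premise 4 (O(~seal_affidavit -> quarantine_certificate)) is O(~quarantine_certificate -> seal_affidavit), and O(~quarantine_certificate) is already established, so O(seal_affidavit).
Premises 2, 5, 6 do not contribute to this derivation.
Thus O(seal_affidavit), which is F(~seal_affidavit): ~seal_affidavit is forbidden.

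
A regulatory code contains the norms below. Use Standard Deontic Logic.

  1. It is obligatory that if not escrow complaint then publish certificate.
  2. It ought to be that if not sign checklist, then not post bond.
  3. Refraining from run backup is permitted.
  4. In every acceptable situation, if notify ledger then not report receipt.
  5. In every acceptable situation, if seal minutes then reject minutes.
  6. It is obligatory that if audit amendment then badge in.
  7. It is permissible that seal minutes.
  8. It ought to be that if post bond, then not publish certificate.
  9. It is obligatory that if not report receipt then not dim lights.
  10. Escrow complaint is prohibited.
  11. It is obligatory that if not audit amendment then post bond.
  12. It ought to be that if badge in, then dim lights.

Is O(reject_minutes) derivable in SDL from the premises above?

No

Premise 5 is O(seal_minutes → reject_minutes), but O(seal_minutes) is not derivable from the premises (the permission P(seal_minutes) asserts only ¬O(¬seal_minutes), not O(seal_minutes)), so it does not yield O(reject_minutes).
No other premise forces O(reject_minutes). An ideal world satisfying every premise can still have reject_minutes false, so O(reject_minutes) is not derivable.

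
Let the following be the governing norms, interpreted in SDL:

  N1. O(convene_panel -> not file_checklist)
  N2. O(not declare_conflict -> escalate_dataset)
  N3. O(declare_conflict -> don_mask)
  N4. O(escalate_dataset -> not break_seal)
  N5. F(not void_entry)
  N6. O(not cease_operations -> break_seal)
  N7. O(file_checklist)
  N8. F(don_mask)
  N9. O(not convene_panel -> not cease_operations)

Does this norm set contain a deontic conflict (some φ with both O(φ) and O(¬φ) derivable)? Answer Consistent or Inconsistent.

Premise 8 is F(don_mask), i.e. O(not don_mask).
Premise 3 is O(declare_conflict -> don_mask); contrapositively O(not don_mask -> not declare_conflict). Since O(not don_mask) holds, K gives O(not declare_conflict).
Applying K to premise 2 (O(not declare_conflict -> escalate_dataset)) and O(not declare_conflict) yields O(escalate_dataset).
Applying K to premise 4 (O(escalate_dataset -> not break_seal)) and O(escalate_dataset) yields O(not break_seal).
Premise 6 is O(not cease_operations -> break_seal); contrapositively O(not break_seal -> cease_operations). Since O(not break_seal) holds, K gives O(cease_operations).
The contrapositive of premise 9 (O(not convene_panel -> not cease_operations)) is O(cease_operations -> convene_panel), and O(cease_operations) is already established, so O(convene_panel).
From O(convene_panel) and premise 1, O(convene_panel -> not file_checklist), we obtain O(not file_checklist).
However, premise 7 gives O(file_checklist).
We now have both O(not file_checklist) and O(file_checklist) — file_checklist is simultaneously obligatory and forbidden, violating the D-axiom.

Inconsistent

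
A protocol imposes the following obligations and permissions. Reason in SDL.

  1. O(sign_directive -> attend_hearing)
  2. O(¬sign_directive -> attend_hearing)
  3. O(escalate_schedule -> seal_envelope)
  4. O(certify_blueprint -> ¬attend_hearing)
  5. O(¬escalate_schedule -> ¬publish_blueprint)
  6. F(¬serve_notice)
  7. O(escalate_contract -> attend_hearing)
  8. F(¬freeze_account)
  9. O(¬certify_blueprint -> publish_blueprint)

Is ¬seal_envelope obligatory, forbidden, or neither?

Forbidden

Premises 2 and 1 are O(¬sign_directive -> attend_hearing) and O(sign_directive -> attend_hearing); every ideal world satisfies ¬sign_directive or sign_directive, so in either case attend_hearing holds — hence O(attend_hearing).
The contrapositive of premise 4 (O(certify_blueprint -> ¬attend_hearing)) is O(attend_hearing -> ¬certify_blueprint), and O(attend_hearing) is already established, so O(¬certify_blueprint).
From O(¬certify_blueprint) and premise 9, O(¬certify_blueprint -> publish_blueprint), we obtain O(publish_blueprint).
The contrapositive of premise 5 (O(¬escalate_schedule -> ¬publish_blueprint)) is O(publish_blueprint -> escalate_schedule), and O(publish_blueprint) is already established, so O(escalate_schedule).
From O(escalate_schedule) and premise 3, O(escalate_schedule -> seal_envelope), we obtain O(seal_envelope).
Premises 6, 7, 8 do not contribute to this derivation.
Thus O(seal_envelope), which is F(¬seal_envelope): ¬seal_envelope is forbidden.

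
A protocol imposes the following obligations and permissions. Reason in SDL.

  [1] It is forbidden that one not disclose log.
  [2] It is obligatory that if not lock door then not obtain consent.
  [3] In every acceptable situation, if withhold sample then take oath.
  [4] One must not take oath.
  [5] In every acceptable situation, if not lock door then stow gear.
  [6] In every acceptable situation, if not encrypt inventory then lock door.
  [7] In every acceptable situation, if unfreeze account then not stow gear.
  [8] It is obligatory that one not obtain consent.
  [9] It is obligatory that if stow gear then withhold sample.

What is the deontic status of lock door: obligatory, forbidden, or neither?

Premise 4, F(take_oath), is equivalent to O(¬take_oath).
Premise 3 is O(withhold_sample → take_oath); contrapositively O(¬take_oath → ¬withhold_sample). Since O(¬take_oath) holds, K gives O(¬withhold_sample).
Premise 9 is O(stow_gear → withhold_sample); contrapositively O(¬withhold_sample → ¬stow_gear). Since O(¬withhold_sample) holds, K gives O(¬stow_gear).
Premise 5, O(¬lock_door → stow_gear), contraposes to O(¬stow_gear → lock_door); with O(¬stow_gear) we get O(lock_door).
Premises 1, 2, 6, 7, 8 do not contribute to this derivation.
Hence lock_door is obligatory.

Obligatory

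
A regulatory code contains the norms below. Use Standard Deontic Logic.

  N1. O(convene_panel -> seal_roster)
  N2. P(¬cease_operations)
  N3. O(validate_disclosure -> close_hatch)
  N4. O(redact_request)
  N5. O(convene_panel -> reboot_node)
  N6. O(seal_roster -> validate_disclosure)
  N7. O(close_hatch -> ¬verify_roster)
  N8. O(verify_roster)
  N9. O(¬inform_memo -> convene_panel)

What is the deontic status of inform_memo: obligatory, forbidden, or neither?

From premise 8 we have O(verify_roster).
The contrapositive of premise 7 (O(close_hatch -> ¬verify_roster)) is O(verify_roster -> ¬close_hatch), and O(verify_roster) is already established, so O(¬close_hatch).
Premise 3, O(validate_disclosure -> close_hatch), contraposes to O(¬close_hatch -> ¬validate_disclosure); with O(¬close_hatch) we get O(¬validate_disclosure).
The contrapositive of premise 6 (O(seal_roster -> validate_disclosure)) is O(¬validate_disclosure -> ¬seal_roster), and O(¬validate_disclosure) is already established, so O(¬seal_roster).
Premise 1 is O(convene_panel -> seal_roster); contrapositively O(¬seal_roster -> ¬convene_panel). Since O(¬seal_roster) holds, K gives O(¬convene_panel).
Premise 9 is O(¬inform_memo -> convene_panel); contrapositively O(¬convene_panel -> inform_memo). Since O(¬convene_panel) holds, K gives O(inform_memo).
Premises 2, 4, 5 do not contribute to this derivation.
Hence inform_memo is obligatory.

Obligatory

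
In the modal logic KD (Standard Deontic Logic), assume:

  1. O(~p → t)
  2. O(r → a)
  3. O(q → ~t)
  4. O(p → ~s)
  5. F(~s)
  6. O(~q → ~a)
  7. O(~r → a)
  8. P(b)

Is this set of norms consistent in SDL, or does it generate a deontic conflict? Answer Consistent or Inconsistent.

Inconsistent

Premises 7 and 2 are O(~r → a) and O(r → a); every ideal world satisfies ~r or r, so in either case a holds — hence O(a).
Premise 6, O(~q → ~a), contraposes to O(a → q); with O(a) we get O(q).
From O(q) and premise 3, O(q → ~t), we obtain O(~t).
The contrapositive of premise 1 (O(~p → t)) is O(~t → p), and O(~t) is already established, so O(p).
With premise 4, O(p → ~s), the K-axiom yields O(~s).
However, F(~s) at premise 5 amounts to O(s).
We now have both O(~s) and O(s) — s is simultaneously obligatory and forbidden, violating the D-axiom.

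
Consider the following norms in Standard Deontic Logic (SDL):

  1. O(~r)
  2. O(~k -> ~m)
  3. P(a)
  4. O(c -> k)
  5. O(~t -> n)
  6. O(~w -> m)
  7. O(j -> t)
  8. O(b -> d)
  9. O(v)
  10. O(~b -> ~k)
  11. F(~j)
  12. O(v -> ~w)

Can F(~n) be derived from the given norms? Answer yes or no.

No

Premise 5 is O(~t -> n), but O(~t) is not derivable from the premises, so it does not yield O(n).
No other premise forces O(n). An ideal world satisfying every premise can still have ~n true, so F(~n) is not derivable.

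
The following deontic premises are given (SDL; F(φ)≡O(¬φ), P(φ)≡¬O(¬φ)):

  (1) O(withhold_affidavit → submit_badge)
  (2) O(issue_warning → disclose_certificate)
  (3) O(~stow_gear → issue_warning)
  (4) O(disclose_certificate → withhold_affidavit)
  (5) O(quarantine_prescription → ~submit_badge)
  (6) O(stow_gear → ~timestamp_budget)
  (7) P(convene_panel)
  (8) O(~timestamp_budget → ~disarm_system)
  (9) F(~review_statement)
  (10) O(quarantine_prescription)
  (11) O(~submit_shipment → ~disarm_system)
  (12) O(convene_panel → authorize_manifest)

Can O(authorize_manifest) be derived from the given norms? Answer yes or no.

Premise 12 is O(convene_panel → authorize_manifest), but O(convene_panel) is not derivable from the premises (the permission P(convene_panel) asserts only ~O(~convene_panel), not O(convene_panel)), so it does not yield O(authorize_manifest).
No other premise forces O(authorize_manifest). An ideal world satisfying every premise can still have authorize_manifest false, so O(authorize_manifest) is not derivable.

No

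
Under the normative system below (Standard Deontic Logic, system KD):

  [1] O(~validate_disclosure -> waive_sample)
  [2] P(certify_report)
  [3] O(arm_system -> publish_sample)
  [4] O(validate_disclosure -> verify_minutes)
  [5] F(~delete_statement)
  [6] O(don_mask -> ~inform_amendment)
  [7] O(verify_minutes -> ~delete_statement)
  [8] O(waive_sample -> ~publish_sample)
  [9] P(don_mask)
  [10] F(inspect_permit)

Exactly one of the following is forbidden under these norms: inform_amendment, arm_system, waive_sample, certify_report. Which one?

F(~delete_statement) at premise 5 means O(delete_statement).
Premise 7 is O(verify_minutes -> ~delete_statement); contrapositively O(delete_statement -> ~verify_minutes). Since O(delete_statement) holds, K gives O(~verify_minutes).
Premise 4, O(validate_disclosure -> verify_minutes), contraposes to O(~verify_minutes -> ~validate_disclosure); with O(~verify_minutes) we get O(~validate_disclosure).
Applying K to premise 1 (O(~validate_disclosure -> waive_sample)) and O(~validate_disclosure) yields O(waive_sample).
Applying K to premise 8 (O(waive_sample -> ~publish_sample)) and O(waive_sample) yields O(~publish_sample).
The contrapositive of premise 3 (O(arm_system -> publish_sample)) is O(~publish_sample -> ~arm_system), and O(~publish_sample) is already established, so O(~arm_system).
So O(~arm_system) holds, i.e. arm_system is forbidden. None of the other listed options is forbidden under the premises.

arm_system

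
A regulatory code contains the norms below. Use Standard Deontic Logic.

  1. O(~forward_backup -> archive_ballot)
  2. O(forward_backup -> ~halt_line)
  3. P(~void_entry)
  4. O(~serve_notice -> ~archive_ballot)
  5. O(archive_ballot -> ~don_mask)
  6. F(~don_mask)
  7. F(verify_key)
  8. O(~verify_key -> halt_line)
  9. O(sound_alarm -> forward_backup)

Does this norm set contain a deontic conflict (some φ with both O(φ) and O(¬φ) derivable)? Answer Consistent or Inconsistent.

F(~don_mask) at premise 6 means O(don_mask).
Premise 5, O(archive_ballot -> ~don_mask), contraposes to O(don_mask -> ~archive_ballot); with O(don_mask) we get O(~archive_ballot).
Premise 1, O(~forward_backup -> archive_ballot), contraposes to O(~archive_ballot -> forward_backup); with O(~archive_ballot) we get O(forward_backup).
From O(forward_backup) and premise 2, O(forward_backup -> ~halt_line), we obtain O(~halt_line).
Premise 8, O(~verify_key -> halt_line), contraposes to O(~halt_line -> verify_key); with O(~halt_line) we get O(verify_key).
However, F(verify_key) at premise 7 amounts to O(~verify_key).
We now have both O(verify_key) and O(~verify_key) — verify_key is simultaneously obligatory and forbidden, violating the D-axiom.

Inconsistent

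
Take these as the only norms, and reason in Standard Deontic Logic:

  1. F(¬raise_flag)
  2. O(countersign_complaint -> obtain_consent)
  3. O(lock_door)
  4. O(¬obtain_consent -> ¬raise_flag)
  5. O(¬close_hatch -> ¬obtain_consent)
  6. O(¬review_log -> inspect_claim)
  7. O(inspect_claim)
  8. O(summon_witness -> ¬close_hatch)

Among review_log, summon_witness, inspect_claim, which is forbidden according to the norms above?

summon_witness

Premise 1 is F(¬raise_flag), i.e. O(raise_flag).
Premise 4 is O(¬obtain_consent -> ¬raise_flag); contrapositively O(raise_flag -> obtain_consent). Since O(raise_flag) holds, K gives O(obtain_consent).
Premise 5, O(¬close_hatch -> ¬obtain_consent), contraposes to O(obtain_consent -> close_hatch); with O(obtain_consent) we get O(close_hatch).
The contrapositive of premise 8 (O(summon_witness -> ¬close_hatch)) is O(close_hatch -> ¬summon_witness), and O(close_hatch) is already established, so O(¬summon_witness).
So O(¬summon_witness) holds, i.e. summon_witness is forbidden. None of the other listed options is forbidden under the premises.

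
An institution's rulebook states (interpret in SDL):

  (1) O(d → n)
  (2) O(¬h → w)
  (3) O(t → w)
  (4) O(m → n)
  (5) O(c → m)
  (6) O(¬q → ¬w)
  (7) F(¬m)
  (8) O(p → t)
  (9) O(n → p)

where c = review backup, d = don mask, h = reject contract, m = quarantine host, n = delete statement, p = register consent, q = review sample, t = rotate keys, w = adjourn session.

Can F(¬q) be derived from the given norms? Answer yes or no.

Yes

Premise 7 is F(¬m), i.e. O(m).
With premise 4, O(m → n), the K-axiom yields O(n).
From O(n) and premise 9, O(n → p), we obtain O(p).
From O(p) and premise 8, O(p → t), we obtain O(t).
Applying K to premise 3 (O(t → w)) and O(t) yields O(w).
Premise 6 is O(¬q → ¬w); contrapositively O(w → q). Since O(w) holds, K gives O(q).
Premises 1, 2, 5 do not contribute to this derivation.
So O(q) holds, i.e. F(¬q). The claim follows.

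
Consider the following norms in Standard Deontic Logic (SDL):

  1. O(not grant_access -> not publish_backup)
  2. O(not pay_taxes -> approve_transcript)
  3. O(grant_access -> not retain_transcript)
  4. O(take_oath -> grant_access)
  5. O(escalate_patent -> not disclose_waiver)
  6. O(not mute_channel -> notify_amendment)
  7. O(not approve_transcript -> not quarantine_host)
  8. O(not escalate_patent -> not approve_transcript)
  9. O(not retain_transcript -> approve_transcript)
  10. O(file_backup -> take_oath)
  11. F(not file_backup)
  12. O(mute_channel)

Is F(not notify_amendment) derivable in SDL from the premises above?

No

Premise 6 is O(not mute_channel -> notify_amendment), but O(not mute_channel) is not derivable from the premises, so it does not yield O(notify_amendment).
No other premise forces O(notify_amendment). An ideal world satisfying every premise can still have not notify_amendment true, so F(not notify_amendment) is not derivable.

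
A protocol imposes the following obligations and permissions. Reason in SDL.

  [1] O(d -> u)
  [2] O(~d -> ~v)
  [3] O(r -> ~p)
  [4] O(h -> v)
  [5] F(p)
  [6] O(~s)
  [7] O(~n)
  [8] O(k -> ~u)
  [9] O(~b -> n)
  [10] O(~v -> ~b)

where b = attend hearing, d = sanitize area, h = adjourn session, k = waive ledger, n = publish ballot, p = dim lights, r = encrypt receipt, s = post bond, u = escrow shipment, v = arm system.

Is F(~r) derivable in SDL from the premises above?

No

Premise 3 is O(r -> ~p); even if O(~p) held, inferring O(r) would be affirming the consequent — invalid.
No other premise forces O(r). An ideal world satisfying every premise can still have ~r true, so F(~r) is not derivable.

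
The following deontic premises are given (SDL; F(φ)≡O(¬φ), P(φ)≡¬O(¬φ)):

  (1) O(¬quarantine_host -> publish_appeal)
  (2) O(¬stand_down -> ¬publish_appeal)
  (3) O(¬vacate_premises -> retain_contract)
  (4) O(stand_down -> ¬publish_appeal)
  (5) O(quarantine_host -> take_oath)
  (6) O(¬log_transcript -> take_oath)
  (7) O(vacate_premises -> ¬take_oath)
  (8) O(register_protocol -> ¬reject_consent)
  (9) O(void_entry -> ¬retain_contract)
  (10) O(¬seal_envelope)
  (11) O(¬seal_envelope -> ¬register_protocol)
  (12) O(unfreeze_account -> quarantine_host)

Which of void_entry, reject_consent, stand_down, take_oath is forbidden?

void_entry

By case analysis on stand_down: premise 4 gives O(stand_down -> ¬publish_appeal) and premise 2 gives O(¬stand_down -> ¬publish_appeal), so O(¬publish_appeal) either way.
Premise 1 is O(¬quarantine_host -> publish_appeal); contrapositively O(¬publish_appeal -> quarantine_host). Since O(¬publish_appeal) holds, K gives O(quarantine_host).
Applying K to premise 5 (O(quarantine_host -> take_oath)) and O(quarantine_host) yields O(take_oath).
The contrapositive of premise 7 (O(vacate_premises -> ¬take_oath)) is O(take_oath -> ¬vacate_premises), and O(take_oath) is already established, so O(¬vacate_premises).
Premise 3 is O(¬vacate_premises -> retain_contract); since O(¬vacate_premises), deontic closure gives O(retain_contract).
The contrapositive of premise 9 (O(void_entry -> ¬retain_contract)) is O(retain_contract -> ¬void_entry), and O(retain_contract) is already established, so O(¬void_entry).
So O(¬void_entry) holds, i.e. void_entry is forbidden. None of the other listed options is forbidden under the premises.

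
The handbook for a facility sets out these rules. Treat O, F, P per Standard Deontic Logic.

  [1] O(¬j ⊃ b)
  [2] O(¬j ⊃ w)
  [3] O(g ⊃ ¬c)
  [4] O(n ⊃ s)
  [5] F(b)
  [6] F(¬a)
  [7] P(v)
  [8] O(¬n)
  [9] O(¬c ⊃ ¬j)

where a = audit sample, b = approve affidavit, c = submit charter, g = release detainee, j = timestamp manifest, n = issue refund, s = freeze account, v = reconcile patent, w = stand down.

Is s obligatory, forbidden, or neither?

Premise 4 is O(n ⊃ s), but O(n) is not derivable from the premises, so it does not yield O(s).
No premise or chain of K-axiom applications forces O(s), and none forces O(¬s). So s is neither obligatory nor forbidden under these norms.

Neither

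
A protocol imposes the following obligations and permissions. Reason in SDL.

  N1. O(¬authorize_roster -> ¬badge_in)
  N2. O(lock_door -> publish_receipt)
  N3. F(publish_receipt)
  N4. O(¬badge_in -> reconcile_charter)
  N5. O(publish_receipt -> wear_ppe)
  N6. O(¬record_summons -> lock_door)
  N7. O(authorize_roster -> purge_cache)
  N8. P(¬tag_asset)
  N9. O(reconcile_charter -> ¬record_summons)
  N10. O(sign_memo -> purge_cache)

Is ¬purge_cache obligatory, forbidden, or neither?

Premise 3, F(publish_receipt), is equivalent to O(¬publish_receipt).
Premise 2 is O(lock_door -> publish_receipt); contrapositively O(¬publish_receipt -> ¬lock_door). Since O(¬publish_receipt) holds, K gives O(¬lock_door).
Premise 6, O(¬record_summons -> lock_door), contraposes to O(¬lock_door -> record_summons); with O(¬lock_door) we get O(record_summons).
The contrapositive of premise 9 (O(reconcile_charter -> ¬record_summons)) is O(record_summons -> ¬reconcile_charter), and O(record_summons) is already established, so O(¬reconcile_charter).
Premise 4 is O(¬badge_in -> reconcile_charter); contrapositively O(¬reconcile_charter -> badge_in). Since O(¬reconcile_charter) holds, K gives O(badge_in).
Premise 1, O(¬authorize_roster -> ¬badge_in), contraposes to O(badge_in -> authorize_roster); with O(badge_in) we get O(authorize_roster).
With premise 7, O(authorize_roster -> purge_cache), the K-axiom yields O(purge_cache).
Premises 5, 8, 10 do not contribute to this derivation.
Thus O(purge_cache), which is F(¬purge_cache): ¬purge_cache is forbidden.

Forbidden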